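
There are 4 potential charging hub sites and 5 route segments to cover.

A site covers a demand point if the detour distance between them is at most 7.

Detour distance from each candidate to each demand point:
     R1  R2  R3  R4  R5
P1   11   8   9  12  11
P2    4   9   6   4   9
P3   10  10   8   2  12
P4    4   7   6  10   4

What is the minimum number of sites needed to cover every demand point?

Coverage sets (demand points within 7 of each site):
  P1: {}
  P2: {R1, R3, R4}
  P3: {R4}
  P4: {R1, R2, R3, R5}
No single site covers all 5 demand points.
But {P2, P4} covers everything, so the minimum is 2.

2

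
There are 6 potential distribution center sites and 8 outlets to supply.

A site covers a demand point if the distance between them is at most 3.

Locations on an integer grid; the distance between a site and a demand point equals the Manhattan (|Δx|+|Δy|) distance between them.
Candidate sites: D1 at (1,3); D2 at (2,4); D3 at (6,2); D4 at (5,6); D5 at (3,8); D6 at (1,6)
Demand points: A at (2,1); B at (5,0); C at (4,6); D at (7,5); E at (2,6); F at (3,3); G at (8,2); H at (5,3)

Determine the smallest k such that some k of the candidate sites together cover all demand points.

Coverage sets (demand points within 3 of each site):
  D1: {A, F}
  D2: {A, E, F}
  D3: {B, G, H}
  D4: {C, D, E, H}
  D5: {C, E}
  D6: {C, E}
No 2 sites suffice: every size-2 union leaves at least one demand point uncovered.
But {D1, D3, D4} covers everything, so the minimum is 3.

3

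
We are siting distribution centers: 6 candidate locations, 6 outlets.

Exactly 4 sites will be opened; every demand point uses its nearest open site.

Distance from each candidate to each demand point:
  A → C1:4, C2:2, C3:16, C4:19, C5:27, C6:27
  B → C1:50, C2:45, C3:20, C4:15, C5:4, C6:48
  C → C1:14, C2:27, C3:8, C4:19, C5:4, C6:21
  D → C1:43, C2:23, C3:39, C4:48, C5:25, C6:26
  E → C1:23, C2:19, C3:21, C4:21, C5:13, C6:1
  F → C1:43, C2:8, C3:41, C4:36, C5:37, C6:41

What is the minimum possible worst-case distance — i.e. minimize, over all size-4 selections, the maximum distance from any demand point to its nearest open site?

Open {A, B, C, E}.
  Farthest demand point is C4 at distance 15 (to B); all others are ≤ 15.
With {B, C, E, F} the worst case is 15.
With {A, B, D, E} the worst case is 16.
No size-4 selection achieves below 15.

15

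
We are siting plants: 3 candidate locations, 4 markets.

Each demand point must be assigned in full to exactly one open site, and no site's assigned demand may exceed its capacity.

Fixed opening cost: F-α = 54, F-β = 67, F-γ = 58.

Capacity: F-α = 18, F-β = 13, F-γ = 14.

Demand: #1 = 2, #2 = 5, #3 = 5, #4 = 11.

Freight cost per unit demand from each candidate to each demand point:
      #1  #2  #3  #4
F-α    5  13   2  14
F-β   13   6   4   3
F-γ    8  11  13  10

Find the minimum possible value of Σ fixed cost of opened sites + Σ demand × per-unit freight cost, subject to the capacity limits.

Open {F-α, F-β}; cheapest assignment that respects the capacities:
  F-α (cap 18, load 12): #1, #2, #3 — cost 2×5 + 5×13 + 5×2 = 85
  F-β (cap 13, load 11): #4 — cost 11×3 = 33
  Shipping 118, fixed 121 → total 239.
  Any other capacity-feasible assignment to {F-α, F-β} ships for at least 118.
Compare {F-α, F-β, F-γ}: its best feasible assignment gives total 287.
Compare {F-β, F-γ}: its best feasible assignment gives total 294.
Every other set of open sites that can feasibly serve all demand totals ≥ 287 even under its best assignment. Minimum: 239.

239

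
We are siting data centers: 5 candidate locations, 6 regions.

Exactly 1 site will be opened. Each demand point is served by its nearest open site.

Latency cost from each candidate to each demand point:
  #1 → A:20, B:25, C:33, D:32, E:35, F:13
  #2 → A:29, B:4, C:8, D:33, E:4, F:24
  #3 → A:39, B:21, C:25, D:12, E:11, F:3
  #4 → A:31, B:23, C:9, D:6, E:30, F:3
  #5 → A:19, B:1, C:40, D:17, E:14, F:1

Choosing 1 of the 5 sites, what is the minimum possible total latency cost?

Open {#5}.
  A→#5 19, B→#5 1, C→#5 40, D→#5 17, E→#5 14, F→#5 1  ⇒ total 92.
Compare {#2}: total 102.
Compare {#4}: total 102.
No size-1 selection does better; minimum is 92.

92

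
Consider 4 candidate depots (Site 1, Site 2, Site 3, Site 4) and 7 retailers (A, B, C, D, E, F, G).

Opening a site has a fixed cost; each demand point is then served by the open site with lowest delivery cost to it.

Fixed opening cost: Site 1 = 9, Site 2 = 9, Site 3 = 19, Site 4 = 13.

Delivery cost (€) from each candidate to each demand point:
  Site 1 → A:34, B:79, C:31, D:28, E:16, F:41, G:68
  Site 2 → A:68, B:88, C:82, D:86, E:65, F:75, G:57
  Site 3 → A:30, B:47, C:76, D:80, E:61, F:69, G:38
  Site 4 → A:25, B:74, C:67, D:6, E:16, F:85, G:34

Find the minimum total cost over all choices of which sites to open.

241

Open {Site 1, Site 3, Site 4}: assign each demand point to its cheapest open site.
  A→Site 4 25, B→Site 3 47, C→Site 1 31, D→Site 4 6, E→Site 1 16, F→Site 1 41, G→Site 4 34
  delivery cost 200, fixed 41 → total 241.
Compare {Site 1, Site 4}: delivery cost 227 + fixed 22 = 249.
Compare {Site 1, Site 2, Site 3, Site 4}: delivery cost 200 + fixed 50 = 250.
Compare {Site 1, Site 2, Site 4}: delivery cost 227 + fixed 31 = 258.
All other subsets cost ≥ 249. Minimum total cost: 241.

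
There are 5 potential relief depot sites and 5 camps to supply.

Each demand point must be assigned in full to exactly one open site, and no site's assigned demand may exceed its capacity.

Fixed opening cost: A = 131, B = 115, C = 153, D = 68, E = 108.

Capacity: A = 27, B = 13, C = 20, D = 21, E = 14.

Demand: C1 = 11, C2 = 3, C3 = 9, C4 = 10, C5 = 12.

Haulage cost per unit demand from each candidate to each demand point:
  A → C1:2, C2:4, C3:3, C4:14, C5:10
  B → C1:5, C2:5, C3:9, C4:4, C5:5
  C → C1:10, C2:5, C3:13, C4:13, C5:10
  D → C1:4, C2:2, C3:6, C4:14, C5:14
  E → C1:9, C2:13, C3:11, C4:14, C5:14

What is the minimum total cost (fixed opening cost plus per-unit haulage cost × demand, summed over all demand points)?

542

Open {A, D}; cheapest assignment that respects the capacities:
  A (cap 27, load 24): C2, C3, C5 — cost 3×4 + 9×3 + 12×10 = 159
  D (cap 21, load 21): C1, C4 — cost 11×4 + 10×14 = 184
  Shipping 343, fixed 199 → total 542.
  Any other capacity-feasible assignment to {A, D} ships for at least 343.
Compare {A, B, D}: its best feasible assignment gives total 551.
Compare {B, C, D}: its best feasible assignment gives total 609.
Every other set of open sites that can feasibly serve all demand totals ≥ 551 even under its best assignment. Minimum: 542.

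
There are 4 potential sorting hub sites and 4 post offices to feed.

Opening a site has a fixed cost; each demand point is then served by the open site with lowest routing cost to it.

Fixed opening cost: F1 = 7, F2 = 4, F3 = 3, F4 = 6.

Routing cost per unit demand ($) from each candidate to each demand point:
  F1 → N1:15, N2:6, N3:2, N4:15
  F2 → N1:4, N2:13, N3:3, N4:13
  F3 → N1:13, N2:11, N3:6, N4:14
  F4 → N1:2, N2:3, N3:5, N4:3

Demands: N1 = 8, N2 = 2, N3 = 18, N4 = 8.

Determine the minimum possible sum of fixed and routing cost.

95

Open {F1, F4}: assign each demand point to its cheapest open site.
  N1→F4 8×2=16, N2→F4 2×3=6, N3→F1 18×2=36, N4→F4 8×3=24
  routing cost 82, fixed 13 → total 95.
Compare {F1, F3, F4}: routing cost 82 + fixed 16 = 98.
Compare {F1, F2, F4}: routing cost 82 + fixed 17 = 99.
Compare {F1, F2, F3, F4}: routing cost 82 + fixed 20 = 102.
All other subsets cost ≥ 98. Minimum total cost: 95.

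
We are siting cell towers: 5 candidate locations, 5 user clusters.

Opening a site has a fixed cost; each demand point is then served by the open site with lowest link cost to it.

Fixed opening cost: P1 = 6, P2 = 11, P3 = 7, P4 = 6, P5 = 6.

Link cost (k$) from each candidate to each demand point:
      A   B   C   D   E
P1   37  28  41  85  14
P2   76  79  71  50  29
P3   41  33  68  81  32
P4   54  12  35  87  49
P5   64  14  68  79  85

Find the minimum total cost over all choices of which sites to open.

171

Open {P1, P2, P4}: assign each demand point to its cheapest open site.
  A→P1 37, B→P4 12, C→P4 35, D→P2 50, E→P1 14
  link cost 148, fixed 23 → total 171.
Compare {P1, P2, P4, P5}: link cost 148 + fixed 29 = 177.
Compare {P1, P2, P3, P4}: link cost 148 + fixed 30 = 178.
Compare {P1, P2, P5}: link cost 156 + fixed 23 = 179.
All other subsets cost ≥ 177. Minimum total cost: 171.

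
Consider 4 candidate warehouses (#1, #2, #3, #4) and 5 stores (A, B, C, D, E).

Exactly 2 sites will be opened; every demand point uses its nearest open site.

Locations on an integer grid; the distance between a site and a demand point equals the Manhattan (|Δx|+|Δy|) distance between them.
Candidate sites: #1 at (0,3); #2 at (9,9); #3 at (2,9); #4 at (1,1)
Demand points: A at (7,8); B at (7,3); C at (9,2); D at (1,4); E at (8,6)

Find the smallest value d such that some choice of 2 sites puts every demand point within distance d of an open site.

7

Open {#1, #2}.
  Farthest demand point is B at distance 7 (to #1); all others are ≤ 7.
With {#2, #3} the worst case is 8.
With {#2, #4} the worst case is 8.
No size-2 selection achieves below 7.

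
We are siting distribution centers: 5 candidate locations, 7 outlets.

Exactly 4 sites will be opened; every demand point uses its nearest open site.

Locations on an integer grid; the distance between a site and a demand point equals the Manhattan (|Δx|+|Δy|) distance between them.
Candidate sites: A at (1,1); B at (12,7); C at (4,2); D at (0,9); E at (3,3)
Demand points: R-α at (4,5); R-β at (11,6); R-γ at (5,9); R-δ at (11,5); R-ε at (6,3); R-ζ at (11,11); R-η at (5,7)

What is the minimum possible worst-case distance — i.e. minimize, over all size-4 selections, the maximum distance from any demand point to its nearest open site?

Open {A, B, C, D}.
  Farthest demand point is R-η at distance 6 (to C); all others are ≤ 6.
With {A, B, D, E} the worst case is 6.
With {B, C, D, E} the worst case is 6.
No size-4 selection achieves below 6.

6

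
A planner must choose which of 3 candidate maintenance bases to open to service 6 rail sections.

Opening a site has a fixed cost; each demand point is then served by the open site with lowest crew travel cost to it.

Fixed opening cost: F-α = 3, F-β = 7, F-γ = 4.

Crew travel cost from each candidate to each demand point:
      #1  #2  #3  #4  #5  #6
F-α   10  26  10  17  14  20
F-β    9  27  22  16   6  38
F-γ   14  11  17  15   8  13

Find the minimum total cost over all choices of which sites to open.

74

Open {F-α, F-γ}: assign each demand point to its cheapest open site.
  #1→F-α 10, #2→F-γ 11, #3→F-α 10, #4→F-γ 15, #5→F-γ 8, #6→F-γ 13
  crew travel cost 67, fixed 7 → total 74.
Compare {F-α, F-β, F-γ}: crew travel cost 64 + fixed 14 = 78.
Compare {F-γ}: crew travel cost 78 + fixed 4 = 82.
Compare {F-β, F-γ}: crew travel cost 71 + fixed 11 = 82.
All other subsets cost ≥ 78. Minimum total cost: 74.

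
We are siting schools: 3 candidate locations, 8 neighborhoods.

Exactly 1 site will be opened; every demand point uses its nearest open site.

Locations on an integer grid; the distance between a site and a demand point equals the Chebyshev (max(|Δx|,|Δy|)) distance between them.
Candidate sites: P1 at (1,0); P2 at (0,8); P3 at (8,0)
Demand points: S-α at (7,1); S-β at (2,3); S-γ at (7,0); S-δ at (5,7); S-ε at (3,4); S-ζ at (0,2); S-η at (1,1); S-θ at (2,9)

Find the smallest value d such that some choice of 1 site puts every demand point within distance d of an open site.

8

Open {P2}.
  Farthest demand point is S-γ at distance 8 (to P2); all others are ≤ 8.
With {P1} the worst case is 9.
With {P3} the worst case is 9.
No size-1 selection achieves below 8.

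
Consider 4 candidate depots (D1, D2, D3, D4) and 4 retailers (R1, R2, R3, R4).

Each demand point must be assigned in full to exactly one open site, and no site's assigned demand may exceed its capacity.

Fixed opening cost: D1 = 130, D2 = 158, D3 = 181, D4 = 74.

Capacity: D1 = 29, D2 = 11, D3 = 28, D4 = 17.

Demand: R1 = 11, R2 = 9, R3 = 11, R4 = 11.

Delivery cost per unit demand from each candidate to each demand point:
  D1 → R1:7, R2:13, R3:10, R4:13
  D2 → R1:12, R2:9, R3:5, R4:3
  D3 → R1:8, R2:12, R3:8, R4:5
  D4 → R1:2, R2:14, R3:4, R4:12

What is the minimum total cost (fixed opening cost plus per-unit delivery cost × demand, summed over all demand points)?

633

Open {D1, D2, D4}; cheapest assignment that respects the capacities:
  D1 (cap 29, load 20): R1, R2 — cost 11×7 + 9×13 = 194
  D2 (cap 11, load 11): R4 — cost 11×3 = 33
  D4 (cap 17, load 11): R3 — cost 11×4 = 44
  Shipping 271, fixed 362 → total 633.
  Any other capacity-feasible assignment to {D1, D2, D4} ships for at least 271.
Compare {D1, D3}: its best feasible assignment gives total 648.
Compare {D2, D3, D4}: its best feasible assignment gives total 653.
Every other set of open sites that can feasibly serve all demand totals ≥ 648 even under its best assignment. Minimum: 633.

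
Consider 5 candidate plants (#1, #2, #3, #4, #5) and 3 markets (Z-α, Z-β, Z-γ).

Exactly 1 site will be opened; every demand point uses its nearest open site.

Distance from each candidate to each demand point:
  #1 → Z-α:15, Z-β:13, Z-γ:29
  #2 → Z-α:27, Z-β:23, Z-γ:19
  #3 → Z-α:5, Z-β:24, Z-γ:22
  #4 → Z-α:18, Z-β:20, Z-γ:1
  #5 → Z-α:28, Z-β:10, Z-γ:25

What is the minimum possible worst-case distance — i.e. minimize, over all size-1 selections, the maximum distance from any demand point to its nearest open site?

20

Open {#4}.
  Farthest demand point is Z-β at distance 20 (to #4); all others are ≤ 20.
With {#3} the worst case is 24.
With {#2} the worst case is 27.
No size-1 selection achieves below 20.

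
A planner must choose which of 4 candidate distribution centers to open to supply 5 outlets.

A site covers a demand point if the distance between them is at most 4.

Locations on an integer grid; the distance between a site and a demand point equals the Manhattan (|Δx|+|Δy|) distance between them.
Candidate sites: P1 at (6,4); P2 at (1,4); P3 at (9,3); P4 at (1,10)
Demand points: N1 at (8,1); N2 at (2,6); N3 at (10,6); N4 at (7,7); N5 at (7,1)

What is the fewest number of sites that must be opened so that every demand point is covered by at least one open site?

3

Coverage sets (demand points within 4 of each site):
  P1: {N4, N5}
  P2: {N2}
  P3: {N1, N3, N5}
  P4: {}
No 2 sites suffice: every size-2 union leaves at least one demand point uncovered.
But {P1, P2, P3} covers everything, so the minimum is 3.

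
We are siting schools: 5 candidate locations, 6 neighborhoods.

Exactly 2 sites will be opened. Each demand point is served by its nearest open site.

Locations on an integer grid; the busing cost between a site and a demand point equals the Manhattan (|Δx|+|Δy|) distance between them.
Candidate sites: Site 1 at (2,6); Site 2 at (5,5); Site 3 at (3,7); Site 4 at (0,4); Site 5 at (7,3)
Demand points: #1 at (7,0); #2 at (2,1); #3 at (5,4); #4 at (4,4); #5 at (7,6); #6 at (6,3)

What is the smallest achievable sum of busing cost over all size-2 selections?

17

Open {Site 2, Site 5}.
  #1→Site 5 3, #2→Site 2 7, #3→Site 2 1, #4→Site 2 2, #5→Site 2 3, #6→Site 5 1  ⇒ total 17.
Compare {Site 1, Site 5}: total 19.
Compare {Site 4, Site 5}: total 19.
No size-2 selection does better; minimum is 17.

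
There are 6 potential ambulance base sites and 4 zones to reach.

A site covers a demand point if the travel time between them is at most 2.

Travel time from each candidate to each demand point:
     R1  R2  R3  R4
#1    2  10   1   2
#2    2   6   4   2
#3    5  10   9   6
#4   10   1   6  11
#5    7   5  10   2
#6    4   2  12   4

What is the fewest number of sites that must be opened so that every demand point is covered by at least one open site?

2

Coverage sets (demand points within 2 of each site):
  #1: {R1, R3, R4}
  #2: {R1, R4}
  #3: {}
  #4: {R2}
  #5: {R4}
  #6: {R2}
No single site covers all 4 demand points.
But {#1, #4} covers everything, so the minimum is 2.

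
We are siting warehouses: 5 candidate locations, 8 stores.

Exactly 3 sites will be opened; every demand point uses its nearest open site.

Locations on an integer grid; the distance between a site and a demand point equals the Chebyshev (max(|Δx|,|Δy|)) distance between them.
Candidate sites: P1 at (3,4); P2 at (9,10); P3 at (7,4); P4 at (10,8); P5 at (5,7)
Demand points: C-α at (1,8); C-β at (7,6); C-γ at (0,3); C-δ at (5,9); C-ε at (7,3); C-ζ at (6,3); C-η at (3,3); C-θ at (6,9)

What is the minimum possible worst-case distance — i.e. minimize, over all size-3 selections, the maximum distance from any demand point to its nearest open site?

Open {P1, P2, P3}.
  Farthest demand point is C-α at distance 4 (to P1); all others are ≤ 4.
With {P1, P2, P4} the worst case is 4.
With {P1, P2, P5} the worst case is 4.
No size-3 selection achieves below 4.

4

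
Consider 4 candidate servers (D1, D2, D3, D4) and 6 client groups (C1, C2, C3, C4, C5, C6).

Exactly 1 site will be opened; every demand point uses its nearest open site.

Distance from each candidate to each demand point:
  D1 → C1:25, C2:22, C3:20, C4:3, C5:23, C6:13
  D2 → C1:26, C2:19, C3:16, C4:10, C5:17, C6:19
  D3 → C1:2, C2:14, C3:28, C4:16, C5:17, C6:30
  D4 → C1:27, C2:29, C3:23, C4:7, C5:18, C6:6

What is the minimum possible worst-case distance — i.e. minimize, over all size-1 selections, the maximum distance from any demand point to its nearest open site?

25

Open {D1}.
  Farthest demand point is C1 at distance 25 (to D1); all others are ≤ 25.
With {D2} the worst case is 26.
With {D4} the worst case is 29.
No size-1 selection achieves below 25.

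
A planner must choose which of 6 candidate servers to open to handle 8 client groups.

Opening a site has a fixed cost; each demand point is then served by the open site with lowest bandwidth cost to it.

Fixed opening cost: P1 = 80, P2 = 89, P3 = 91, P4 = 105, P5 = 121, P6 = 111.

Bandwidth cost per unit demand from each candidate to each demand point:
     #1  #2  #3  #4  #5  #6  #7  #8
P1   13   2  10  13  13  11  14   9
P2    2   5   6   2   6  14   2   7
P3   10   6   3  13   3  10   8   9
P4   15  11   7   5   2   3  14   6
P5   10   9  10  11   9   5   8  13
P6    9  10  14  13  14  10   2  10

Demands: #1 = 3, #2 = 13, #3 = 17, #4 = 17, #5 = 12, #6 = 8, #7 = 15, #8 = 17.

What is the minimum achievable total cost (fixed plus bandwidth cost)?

581

Open {P2, P4}: assign each demand point to its cheapest open site.
  #1→P2 3×2=6, #2→P2 13×5=65, #3→P2 17×6=102, #4→P2 17×2=34, #5→P4 12×2=24, #6→P4 8×3=24, #7→P2 15×2=30, #8→P4 17×6=102
  bandwidth cost 387, fixed 194 → total 581.
Compare {P2, P3}: bandwidth cost 421 + fixed 180 = 601.
Compare {P2, P3, P4}: bandwidth cost 336 + fixed 285 = 621.
Compare {P1, P2, P4}: bandwidth cost 348 + fixed 274 = 622.
All other subsets cost ≥ 601. Minimum total cost: 581.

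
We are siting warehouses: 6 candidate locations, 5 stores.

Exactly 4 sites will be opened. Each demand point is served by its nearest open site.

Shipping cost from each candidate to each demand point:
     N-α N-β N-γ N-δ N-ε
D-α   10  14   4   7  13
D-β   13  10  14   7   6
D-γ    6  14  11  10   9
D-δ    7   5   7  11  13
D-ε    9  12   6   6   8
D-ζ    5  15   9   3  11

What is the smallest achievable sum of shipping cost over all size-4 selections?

Open {D-α, D-β, D-δ, D-ζ}.
  N-α→D-ζ 5, N-β→D-δ 5, N-γ→D-α 4, N-δ→D-ζ 3, N-ε→D-β 6  ⇒ total 23.
Compare {D-α, D-δ, D-ε, D-ζ}: total 25.
Compare {D-β, D-δ, D-ε, D-ζ}: total 25.
No size-4 selection does better; minimum is 23.

23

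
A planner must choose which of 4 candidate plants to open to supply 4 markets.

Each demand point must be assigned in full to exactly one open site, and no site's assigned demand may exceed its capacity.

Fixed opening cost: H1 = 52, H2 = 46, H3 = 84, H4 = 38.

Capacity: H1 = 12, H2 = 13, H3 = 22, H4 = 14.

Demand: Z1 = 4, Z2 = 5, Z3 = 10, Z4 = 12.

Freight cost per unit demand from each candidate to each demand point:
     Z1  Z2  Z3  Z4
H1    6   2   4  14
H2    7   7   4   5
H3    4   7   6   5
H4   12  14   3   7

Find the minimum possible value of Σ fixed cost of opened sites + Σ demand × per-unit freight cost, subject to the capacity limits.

260

Open {H1, H2, H4}; cheapest assignment that respects the capacities:
  H1 (cap 12, load 9): Z1, Z2 — cost 4×6 + 5×2 = 34
  H2 (cap 13, load 12): Z4 — cost 12×5 = 60
  H4 (cap 14, load 10): Z3 — cost 10×3 = 30
  Shipping 124, fixed 136 → total 260.
  Any other capacity-feasible assignment to {H1, H2, H4} ships for at least 124.
Compare {H3, H4}: its best feasible assignment gives total 263.
Compare {H2, H3}: its best feasible assignment gives total 281.
Every other set of open sites that can feasibly serve all demand totals ≥ 263 even under its best assignment. Minimum: 260.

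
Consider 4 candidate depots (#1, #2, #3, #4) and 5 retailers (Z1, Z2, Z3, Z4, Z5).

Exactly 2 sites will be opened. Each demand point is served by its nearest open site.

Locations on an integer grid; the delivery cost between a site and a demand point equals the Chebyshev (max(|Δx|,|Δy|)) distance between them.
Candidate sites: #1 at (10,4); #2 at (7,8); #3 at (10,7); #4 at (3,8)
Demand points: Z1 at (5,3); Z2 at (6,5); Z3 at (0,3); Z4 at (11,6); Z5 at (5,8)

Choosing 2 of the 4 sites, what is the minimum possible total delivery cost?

16

Open {#3, #4}.
  Z1→#3 5, Z2→#4 3, Z3→#4 5, Z4→#3 1, Z5→#4 2  ⇒ total 16.
Compare {#1, #4}: total 17.
Compare {#2, #3}: total 18.
No size-2 selection does better; minimum is 16.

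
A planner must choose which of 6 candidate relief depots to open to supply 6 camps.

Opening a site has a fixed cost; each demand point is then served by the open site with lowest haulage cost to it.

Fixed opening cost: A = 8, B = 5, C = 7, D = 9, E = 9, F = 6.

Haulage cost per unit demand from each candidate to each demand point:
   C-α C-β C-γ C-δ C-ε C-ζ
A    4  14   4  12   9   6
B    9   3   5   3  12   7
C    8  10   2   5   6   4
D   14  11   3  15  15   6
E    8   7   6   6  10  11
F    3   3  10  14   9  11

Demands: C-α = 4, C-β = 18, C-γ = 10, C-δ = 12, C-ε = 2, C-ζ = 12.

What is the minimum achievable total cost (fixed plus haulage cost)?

200

Open {B, C, F}: assign each demand point to its cheapest open site.
  C-α→F 4×3=12, C-β→B 18×3=54, C-γ→C 10×2=20, C-δ→B 12×3=36, C-ε→C 2×6=12, C-ζ→C 12×4=48
  haulage cost 182, fixed 18 → total 200.
Compare {A, B, C}: haulage cost 186 + fixed 20 = 206.
Compare {A, B, C, F}: haulage cost 182 + fixed 26 = 208.
Compare {B, C, D, F}: haulage cost 182 + fixed 27 = 209.
All other subsets cost ≥ 206. Minimum total cost: 200.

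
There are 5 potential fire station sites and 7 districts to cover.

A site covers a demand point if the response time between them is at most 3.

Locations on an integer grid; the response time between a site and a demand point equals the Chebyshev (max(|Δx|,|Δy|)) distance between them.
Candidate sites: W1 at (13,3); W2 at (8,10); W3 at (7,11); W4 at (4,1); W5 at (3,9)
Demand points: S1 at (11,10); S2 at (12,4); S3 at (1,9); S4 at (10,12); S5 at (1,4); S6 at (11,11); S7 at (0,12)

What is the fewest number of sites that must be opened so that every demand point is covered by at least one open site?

4

Coverage sets (demand points within 3 of each site):
  W1: {S2}
  W2: {S1, S4, S6}
  W3: {S4}
  W4: {S5}
  W5: {S3, S7}
No 3 sites suffice: every size-3 union leaves at least one demand point uncovered.
But {W1, W2, W4, W5} covers everything, so the minimum is 4.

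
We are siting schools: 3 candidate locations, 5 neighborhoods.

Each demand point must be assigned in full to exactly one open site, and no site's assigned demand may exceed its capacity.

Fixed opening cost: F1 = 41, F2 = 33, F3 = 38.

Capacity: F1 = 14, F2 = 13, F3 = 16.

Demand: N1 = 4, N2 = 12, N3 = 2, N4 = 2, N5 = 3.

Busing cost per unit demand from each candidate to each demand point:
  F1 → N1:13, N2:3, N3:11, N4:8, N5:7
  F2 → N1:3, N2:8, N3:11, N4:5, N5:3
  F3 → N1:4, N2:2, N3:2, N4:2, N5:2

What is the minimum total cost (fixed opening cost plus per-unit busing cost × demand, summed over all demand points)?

Open {F2, F3}; cheapest assignment that respects the capacities:
  F2 (cap 13, load 7): N1, N5 — cost 4×3 + 3×3 = 21
  F3 (cap 16, load 16): N2, N3, N4 — cost 12×2 + 2×2 + 2×2 = 32
  Shipping 53, fixed 71 → total 124.
  Any other capacity-feasible assignment to {F2, F3} ships for at least 53.
Compare {F1, F3}: its best feasible assignment gives total 145.
Compare {F1, F2}: its best feasible assignment gives total 163.
Every other set of open sites that can feasibly serve all demand totals ≥ 145 even under its best assignment. Minimum: 124.

124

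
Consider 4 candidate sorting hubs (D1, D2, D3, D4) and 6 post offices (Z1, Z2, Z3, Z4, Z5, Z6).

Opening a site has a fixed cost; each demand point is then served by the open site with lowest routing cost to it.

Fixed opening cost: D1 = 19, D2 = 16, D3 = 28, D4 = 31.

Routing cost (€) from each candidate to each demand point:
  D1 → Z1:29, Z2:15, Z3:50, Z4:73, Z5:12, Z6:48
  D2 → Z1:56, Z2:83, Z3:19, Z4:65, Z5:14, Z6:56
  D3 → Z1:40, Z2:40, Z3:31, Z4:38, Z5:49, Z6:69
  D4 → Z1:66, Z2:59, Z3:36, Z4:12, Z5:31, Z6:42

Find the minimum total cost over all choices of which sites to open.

195

Open {D1, D2, D4}: assign each demand point to its cheapest open site.
  Z1→D1 29, Z2→D1 15, Z3→D2 19, Z4→D4 12, Z5→D1 12, Z6→D4 42
  routing cost 129, fixed 66 → total 195.
Compare {D1, D4}: routing cost 146 + fixed 50 = 196.
Compare {D1, D3, D4}: routing cost 141 + fixed 78 = 219.
Compare {D1, D3}: routing cost 173 + fixed 47 = 220.
All other subsets cost ≥ 196. Minimum total cost: 195.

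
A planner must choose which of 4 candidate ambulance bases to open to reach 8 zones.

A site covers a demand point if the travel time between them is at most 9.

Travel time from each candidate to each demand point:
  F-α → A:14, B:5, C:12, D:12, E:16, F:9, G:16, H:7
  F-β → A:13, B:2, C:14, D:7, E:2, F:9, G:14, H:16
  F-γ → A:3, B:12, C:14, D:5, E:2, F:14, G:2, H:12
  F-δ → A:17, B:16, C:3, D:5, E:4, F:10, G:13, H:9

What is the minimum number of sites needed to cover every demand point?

Coverage sets (demand points within 9 of each site):
  F-α: {B, F, H}
  F-β: {B, D, E, F}
  F-γ: {A, D, E, G}
  F-δ: {C, D, E, H}
No 2 sites suffice: every size-2 union leaves at least one demand point uncovered.
But {F-α, F-γ, F-δ} covers everything, so the minimum is 3.

3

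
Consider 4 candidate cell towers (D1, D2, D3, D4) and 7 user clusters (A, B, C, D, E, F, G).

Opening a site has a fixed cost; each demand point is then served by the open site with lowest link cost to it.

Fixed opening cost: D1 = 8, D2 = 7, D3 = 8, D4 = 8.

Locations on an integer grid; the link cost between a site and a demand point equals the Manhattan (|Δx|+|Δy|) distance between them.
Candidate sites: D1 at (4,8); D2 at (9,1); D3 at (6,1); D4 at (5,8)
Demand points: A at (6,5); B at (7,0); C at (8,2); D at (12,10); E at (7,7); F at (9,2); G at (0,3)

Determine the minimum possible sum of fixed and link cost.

47

Open {D2, D4}: assign each demand point to its cheapest open site.
  A→D4 4, B→D2 3, C→D2 2, D→D4 9, E→D4 3, F→D2 1, G→D4 10
  link cost 32, fixed 15 → total 47.
Compare {D1, D2}: link cost 34 + fixed 15 = 49.
Compare {D3, D4}: link cost 33 + fixed 16 = 49.
Compare {D2}: link cost 44 + fixed 7 = 51.
All other subsets cost ≥ 49. Minimum total cost: 47.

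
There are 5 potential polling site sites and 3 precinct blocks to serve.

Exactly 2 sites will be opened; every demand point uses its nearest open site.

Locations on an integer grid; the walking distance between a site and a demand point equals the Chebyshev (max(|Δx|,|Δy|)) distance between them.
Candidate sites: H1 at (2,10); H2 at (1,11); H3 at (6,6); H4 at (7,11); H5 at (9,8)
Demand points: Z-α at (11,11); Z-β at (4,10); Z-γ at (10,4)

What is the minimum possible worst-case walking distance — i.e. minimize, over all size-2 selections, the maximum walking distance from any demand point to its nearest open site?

Open {H1, H5}.
  Farthest demand point is Z-γ at walking distance 4 (to H5); all others are ≤ 4.
With {H2, H5} the worst case is 4.
With {H3, H4} the worst case is 4.
No size-2 selection achieves below 4.

4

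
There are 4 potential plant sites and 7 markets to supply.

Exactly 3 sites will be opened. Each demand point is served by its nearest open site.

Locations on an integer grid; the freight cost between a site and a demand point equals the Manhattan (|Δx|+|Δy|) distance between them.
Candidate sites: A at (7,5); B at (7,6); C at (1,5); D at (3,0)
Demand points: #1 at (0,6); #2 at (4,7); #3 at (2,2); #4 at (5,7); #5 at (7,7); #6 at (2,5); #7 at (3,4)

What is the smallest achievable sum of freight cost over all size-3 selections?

Open {B, C, D}.
  #1→C 2, #2→B 4, #3→D 3, #4→B 3, #5→B 1, #6→C 1, #7→C 3  ⇒ total 17.
Compare {A, B, C}: total 18.
Compare {A, C, D}: total 20.
No size-3 selection does better; minimum is 17.

17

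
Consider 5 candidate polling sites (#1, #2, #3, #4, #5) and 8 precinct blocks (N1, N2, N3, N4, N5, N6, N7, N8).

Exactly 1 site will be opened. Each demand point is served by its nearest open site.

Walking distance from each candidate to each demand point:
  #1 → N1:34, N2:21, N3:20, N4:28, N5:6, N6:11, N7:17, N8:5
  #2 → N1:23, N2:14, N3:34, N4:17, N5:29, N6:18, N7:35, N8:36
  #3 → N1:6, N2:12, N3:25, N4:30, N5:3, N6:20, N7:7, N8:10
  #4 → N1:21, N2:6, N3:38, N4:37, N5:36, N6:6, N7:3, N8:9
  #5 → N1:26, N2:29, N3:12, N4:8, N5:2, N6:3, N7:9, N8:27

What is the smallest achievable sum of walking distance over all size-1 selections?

113

Open {#3}.
  N1→#3 6, N2→#3 12, N3→#3 25, N4→#3 30, N5→#3 3, N6→#3 20, N7→#3 7, N8→#3 10  ⇒ total 113.
Compare {#5}: total 116.
Compare {#1}: total 142.
No size-1 selection does better; minimum is 113.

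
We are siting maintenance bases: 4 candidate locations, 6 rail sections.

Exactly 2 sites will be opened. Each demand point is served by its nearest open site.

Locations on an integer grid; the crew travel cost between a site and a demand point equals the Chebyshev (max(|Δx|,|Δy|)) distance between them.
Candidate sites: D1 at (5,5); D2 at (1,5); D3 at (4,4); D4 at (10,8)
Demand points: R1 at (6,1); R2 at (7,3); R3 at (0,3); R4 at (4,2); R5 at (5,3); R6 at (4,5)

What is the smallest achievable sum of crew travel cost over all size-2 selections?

12

Open {D2, D3}.
  R1→D3 3, R2→D3 3, R3→D2 2, R4→D3 2, R5→D3 1, R6→D3 1  ⇒ total 12.
Compare {D1, D3}: total 13.
Compare {D1, D2}: total 14.
No size-2 selection does better; minimum is 12.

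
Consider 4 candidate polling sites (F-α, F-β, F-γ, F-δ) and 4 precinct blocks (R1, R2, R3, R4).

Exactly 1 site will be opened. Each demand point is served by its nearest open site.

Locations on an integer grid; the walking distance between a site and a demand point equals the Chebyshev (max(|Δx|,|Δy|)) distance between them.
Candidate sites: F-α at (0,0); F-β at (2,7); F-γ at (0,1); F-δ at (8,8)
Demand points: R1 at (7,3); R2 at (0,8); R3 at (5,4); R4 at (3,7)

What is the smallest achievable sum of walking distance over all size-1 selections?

11

Open {F-β}.
  R1→F-β 5, R2→F-β 2, R3→F-β 3, R4→F-β 1  ⇒ total 11.
Compare {F-δ}: total 22.
Compare {F-γ}: total 25.
No size-1 selection does better; minimum is 11.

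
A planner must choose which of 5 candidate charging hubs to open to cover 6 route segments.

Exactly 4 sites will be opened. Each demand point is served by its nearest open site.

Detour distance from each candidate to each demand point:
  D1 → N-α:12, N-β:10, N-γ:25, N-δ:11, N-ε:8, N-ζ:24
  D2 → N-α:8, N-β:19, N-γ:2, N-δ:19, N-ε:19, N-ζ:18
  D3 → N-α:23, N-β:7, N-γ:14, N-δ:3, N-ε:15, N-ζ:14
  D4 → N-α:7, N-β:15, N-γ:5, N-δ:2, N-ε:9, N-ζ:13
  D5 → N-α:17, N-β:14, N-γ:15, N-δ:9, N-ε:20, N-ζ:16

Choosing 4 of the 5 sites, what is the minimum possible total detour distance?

39

Open {D1, D2, D3, D4}.
  N-α→D4 7, N-β→D3 7, N-γ→D2 2, N-δ→D4 2, N-ε→D1 8, N-ζ→D4 13  ⇒ total 39.
Compare {D2, D3, D4, D5}: total 40.
Compare {D1, D2, D3, D5}: total 42.
No size-4 selection does better; minimum is 39.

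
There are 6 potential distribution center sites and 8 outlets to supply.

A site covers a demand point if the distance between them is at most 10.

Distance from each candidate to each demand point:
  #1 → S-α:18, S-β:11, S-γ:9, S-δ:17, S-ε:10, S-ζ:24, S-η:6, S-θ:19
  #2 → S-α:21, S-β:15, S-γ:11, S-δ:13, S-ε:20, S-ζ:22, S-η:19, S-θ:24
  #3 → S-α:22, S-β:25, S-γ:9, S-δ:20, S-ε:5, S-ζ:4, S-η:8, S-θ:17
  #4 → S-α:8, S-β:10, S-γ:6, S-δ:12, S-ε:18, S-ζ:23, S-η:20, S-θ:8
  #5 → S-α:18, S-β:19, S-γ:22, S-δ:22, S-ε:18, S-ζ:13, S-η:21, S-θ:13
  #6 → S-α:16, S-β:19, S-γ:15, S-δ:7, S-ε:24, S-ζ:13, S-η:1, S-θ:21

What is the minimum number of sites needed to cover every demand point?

Coverage sets (demand points within 10 of each site):
  #1: {S-γ, S-ε, S-η}
  #2: {}
  #3: {S-γ, S-ε, S-ζ, S-η}
  #4: {S-α, S-β, S-γ, S-θ}
  #5: {}
  #6: {S-δ, S-η}
No 2 sites suffice: every size-2 union leaves at least one demand point uncovered.
But {#3, #4, #6} covers everything, so the minimum is 3.

3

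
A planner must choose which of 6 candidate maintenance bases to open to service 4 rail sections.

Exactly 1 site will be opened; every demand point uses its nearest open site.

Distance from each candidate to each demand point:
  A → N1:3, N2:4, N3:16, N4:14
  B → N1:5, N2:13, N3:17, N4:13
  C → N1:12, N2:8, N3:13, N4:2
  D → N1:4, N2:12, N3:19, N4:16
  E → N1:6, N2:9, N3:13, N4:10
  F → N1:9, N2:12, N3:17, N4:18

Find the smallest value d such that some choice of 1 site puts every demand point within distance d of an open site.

13

Open {C}.
  Farthest demand point is N3 at distance 13 (to C); all others are ≤ 13.
With {E} the worst case is 13.
With {A} the worst case is 16.
No size-1 selection achieves below 13.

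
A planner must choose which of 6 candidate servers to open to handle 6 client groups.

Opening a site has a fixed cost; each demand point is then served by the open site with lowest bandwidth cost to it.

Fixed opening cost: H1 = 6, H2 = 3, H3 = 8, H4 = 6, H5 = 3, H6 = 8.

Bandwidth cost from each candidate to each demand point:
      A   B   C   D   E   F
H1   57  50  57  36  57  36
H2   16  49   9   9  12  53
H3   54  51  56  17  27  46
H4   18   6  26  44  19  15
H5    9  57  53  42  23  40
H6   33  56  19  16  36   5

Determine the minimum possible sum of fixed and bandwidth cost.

Open {H2, H4, H5, H6}: assign each demand point to its cheapest open site.
  A→H5 9, B→H4 6, C→H2 9, D→H2 9, E→H2 12, F→H6 5
  bandwidth cost 50, fixed 20 → total 70.
Compare {H2, H4, H5}: bandwidth cost 60 + fixed 12 = 72.
Compare {H2, H4, H6}: bandwidth cost 57 + fixed 17 = 74.
Compare {H2, H4}: bandwidth cost 67 + fixed 9 = 76.
All other subsets cost ≥ 72. Minimum total cost: 70.

70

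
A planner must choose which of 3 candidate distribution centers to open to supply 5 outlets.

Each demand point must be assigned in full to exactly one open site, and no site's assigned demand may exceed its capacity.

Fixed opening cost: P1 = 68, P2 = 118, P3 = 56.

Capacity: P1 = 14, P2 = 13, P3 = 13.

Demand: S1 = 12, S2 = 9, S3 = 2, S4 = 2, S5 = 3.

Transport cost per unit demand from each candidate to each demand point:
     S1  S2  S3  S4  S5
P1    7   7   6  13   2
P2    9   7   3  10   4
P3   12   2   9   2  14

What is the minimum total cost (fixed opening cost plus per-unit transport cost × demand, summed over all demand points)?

Open {P1, P2, P3}; cheapest assignment that respects the capacities:
  P1 (cap 14, load 12): S1 — cost 12×7 = 84
  P2 (cap 13, load 5): S3, S5 — cost 2×3 + 3×4 = 18
  P3 (cap 13, load 11): S2, S4 — cost 9×2 + 2×2 = 22
  Shipping 124, fixed 242 → total 366.
  Any other capacity-feasible assignment to {P1, P2, P3} ships for at least 124.
Total demand is 28 and no other set of sites has combined capacity ≥ 28, so {P1, P2, P3} is the only feasible choice of open sites. Minimum: 366.

366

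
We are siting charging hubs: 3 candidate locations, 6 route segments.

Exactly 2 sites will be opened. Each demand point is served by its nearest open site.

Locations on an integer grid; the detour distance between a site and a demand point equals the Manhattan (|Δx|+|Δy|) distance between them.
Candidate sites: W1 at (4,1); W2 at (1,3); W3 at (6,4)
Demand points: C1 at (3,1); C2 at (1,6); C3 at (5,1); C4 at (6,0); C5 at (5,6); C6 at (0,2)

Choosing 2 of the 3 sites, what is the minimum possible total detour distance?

Open {W1, W2}.
  C1→W1 1, C2→W2 3, C3→W1 1, C4→W1 3, C5→W1 6, C6→W2 2  ⇒ total 16.
Compare {W1, W3}: total 20.
Compare {W2, W3}: total 20.

16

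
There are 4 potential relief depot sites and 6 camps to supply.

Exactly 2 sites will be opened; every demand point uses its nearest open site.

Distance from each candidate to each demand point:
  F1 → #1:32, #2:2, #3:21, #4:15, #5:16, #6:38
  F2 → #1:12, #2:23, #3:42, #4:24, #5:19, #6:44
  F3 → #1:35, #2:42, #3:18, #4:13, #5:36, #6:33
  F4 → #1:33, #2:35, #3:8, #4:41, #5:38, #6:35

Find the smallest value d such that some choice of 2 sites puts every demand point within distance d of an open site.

Open {F1, F3}.
  Farthest demand point is #6 at distance 33 (to F3); all others are ≤ 33.
With {F2, F3} the worst case is 33.
With {F1, F4} the worst case is 35.
No size-2 selection achieves below 33.

33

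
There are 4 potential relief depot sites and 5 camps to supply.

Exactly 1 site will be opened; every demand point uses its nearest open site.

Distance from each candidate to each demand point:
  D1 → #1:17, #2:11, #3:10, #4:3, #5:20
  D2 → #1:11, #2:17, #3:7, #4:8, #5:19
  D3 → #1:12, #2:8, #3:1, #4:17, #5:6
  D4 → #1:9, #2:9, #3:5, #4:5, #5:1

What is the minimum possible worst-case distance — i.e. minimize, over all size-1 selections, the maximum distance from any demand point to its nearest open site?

Open {D4}.
  Farthest demand point is #1 at distance 9 (to D4); all others are ≤ 9.
With {D3} the worst case is 17.
With {D2} the worst case is 19.
No size-1 selection achieves below 9.

9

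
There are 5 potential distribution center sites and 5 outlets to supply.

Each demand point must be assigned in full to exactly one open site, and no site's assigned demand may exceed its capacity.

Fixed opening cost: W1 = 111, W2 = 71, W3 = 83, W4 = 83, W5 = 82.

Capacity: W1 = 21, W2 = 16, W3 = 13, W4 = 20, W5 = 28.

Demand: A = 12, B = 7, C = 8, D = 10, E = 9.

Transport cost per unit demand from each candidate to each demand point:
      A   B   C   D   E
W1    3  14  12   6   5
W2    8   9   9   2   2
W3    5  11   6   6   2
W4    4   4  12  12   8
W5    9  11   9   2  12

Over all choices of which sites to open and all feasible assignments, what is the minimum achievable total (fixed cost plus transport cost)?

Open {W2, W4, W5}; cheapest assignment that respects the capacities:
  W2 (cap 16, load 9): E — cost 9×2 = 18
  W4 (cap 20, load 19): A, B — cost 12×4 + 7×4 = 76
  W5 (cap 28, load 18): C, D — cost 8×9 + 10×2 = 92
  Shipping 186, fixed 236 → total 422.
  Any other capacity-feasible assignment to {W2, W4, W5} ships for at least 186.
Compare {W3, W4, W5}: its best feasible assignment gives total 434.
Compare {W4, W5}: its best feasible assignment gives total 441.
Every other set of open sites that can feasibly serve all demand totals ≥ 434 even under its best assignment. Minimum: 422.

422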